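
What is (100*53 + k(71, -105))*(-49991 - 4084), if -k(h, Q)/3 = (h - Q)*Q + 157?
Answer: -3259046175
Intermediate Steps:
k(h, Q) = -471 - 3*Q*(h - Q) (k(h, Q) = -3*((h - Q)*Q + 157) = -3*(Q*(h - Q) + 157) = -3*(157 + Q*(h - Q)) = -471 - 3*Q*(h - Q))
(100*53 + k(71, -105))*(-49991 - 4084) = (100*53 + (-471 + 3*(-105)² - 3*(-105)*71))*(-49991 - 4084) = (5300 + (-471 + 3*11025 + 22365))*(-54075) = (5300 + (-471 + 33075 + 22365))*(-54075) = (5300 + 54969)*(-54075) = 60269*(-54075) = -3259046175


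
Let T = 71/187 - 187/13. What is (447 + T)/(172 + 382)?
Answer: 1052611/1346774 ≈ 0.78158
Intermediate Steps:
T = -34046/2431 (T = 71*(1/187) - 187*1/13 = 71/187 - 187/13 = -34046/2431 ≈ -14.005)
(447 + T)/(172 + 382) = (447 - 34046/2431)/(172 + 382) = (1052611/2431)/554 = (1052611/2431)*(1/554) = 1052611/1346774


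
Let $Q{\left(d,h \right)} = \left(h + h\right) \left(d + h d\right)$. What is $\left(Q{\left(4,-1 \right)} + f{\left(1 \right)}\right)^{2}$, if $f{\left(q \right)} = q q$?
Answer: $1$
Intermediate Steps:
$Q{\left(d,h \right)} = 2 h \left(d + d h\right)$
$f{\left(q \right)} = q^{2}$
$\left(Q{\left(4,-1 \right)} + f{\left(1 \right)}\right)^{2} = \left(2 \cdot 4 \left(-1\right) \left(1 - 1\right) + 1^{2}\right)^{2} = \left(2 \cdot 4 \left(-1\right) 0 + 1\right)^{2} = \left(0 + 1\right)^{2} = 1^{2} = 1$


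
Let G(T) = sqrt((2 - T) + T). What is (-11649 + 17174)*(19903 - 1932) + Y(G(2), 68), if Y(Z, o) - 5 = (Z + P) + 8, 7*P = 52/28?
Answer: 4865199625/49 + sqrt(2) ≈ 9.9290e+7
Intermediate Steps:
G(T) = sqrt(2)
P = 13/49 (P = (52/28)/7 = (52*(1/28))/7 = (1/7)*(13/7) = 13/49 ≈ 0.26531)
Y(Z, o) = 650/49 + Z (Y(Z, o) = 5 + ((Z + 13/49) + 8) = 5 + ((13/49 + Z) + 8) = 5 + (405/49 + Z) = 650/49 + Z)
(-11649 + 17174)*(19903 - 1932) + Y(G(2), 68) = (-11649 + 17174)*(19903 - 1932) + (650/49 + sqrt(2)) = 5525*17971 + (650/49 + sqrt(2)) = 99289775 + (650/49 + sqrt(2)) = 4865199625/49 + sqrt(2)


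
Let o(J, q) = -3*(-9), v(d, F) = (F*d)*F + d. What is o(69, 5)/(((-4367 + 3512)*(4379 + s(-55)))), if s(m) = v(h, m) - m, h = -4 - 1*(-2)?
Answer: 3/153710 ≈ 1.9517e-5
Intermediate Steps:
h = -2 (h = -4 + 2 = -2)
v(d, F) = d + d*F² (v(d, F) = d*F² + d = d + d*F²)
s(m) = -2 - m - 2*m² (s(m) = -2*(1 + m²) - m = (-2 - 2*m²) - m = -2 - m - 2*m²)
o(J, q) = 27
o(69, 5)/(((-4367 + 3512)*(4379 + s(-55)))) = 27/(((-4367 + 3512)*(4379 + (-2 - 1*(-55) - 2*(-55)²)))) = 27/((-855*(4379 + (-2 + 55 - 2*3025)))) = 27/((-855*(4379 + (-2 + 55 - 6050)))) = 27/((-855*(4379 - 5997))) = 27/((-855*(-1618))) = 27/1383390 = 27*(1/1383390) = 3/153710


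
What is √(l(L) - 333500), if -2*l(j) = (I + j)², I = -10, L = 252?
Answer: I*√362782 ≈ 602.31*I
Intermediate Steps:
l(j) = -(-10 + j)²/2
√(l(L) - 333500) = √(-(-10 + 252)²/2 - 333500) = √(-½*242² - 333500) = √(-½*58564 - 333500) = √(-29282 - 333500) = √(-362782) = I*√362782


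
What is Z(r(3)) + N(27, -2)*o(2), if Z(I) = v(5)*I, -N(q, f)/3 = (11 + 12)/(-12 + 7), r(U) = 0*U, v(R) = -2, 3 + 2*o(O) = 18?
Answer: 207/2 ≈ 103.50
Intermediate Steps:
o(O) = 15/2 (o(O) = -3/2 + (1/2)*18 = -3/2 + 9 = 15/2)
r(U) = 0
N(q, f) = 69/5 (N(q, f) = -3*(11 + 12)/(-12 + 7) = -69/(-5) = -69*(-1)/5 = -3*(-23/5) = 69/5)
Z(I) = -2*I
Z(r(3)) + N(27, -2)*o(2) = -2*0 + (69/5)*(15/2) = 0 + 207/2 = 207/2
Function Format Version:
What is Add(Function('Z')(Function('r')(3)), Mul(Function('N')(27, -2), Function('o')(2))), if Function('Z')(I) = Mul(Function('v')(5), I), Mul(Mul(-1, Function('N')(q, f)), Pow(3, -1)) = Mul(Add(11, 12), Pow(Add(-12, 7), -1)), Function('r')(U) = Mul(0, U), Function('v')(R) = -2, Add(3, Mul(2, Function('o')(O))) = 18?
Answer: Rational(207, 2) ≈ 103.50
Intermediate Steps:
Function('o')(O) = Rational(15, 2) (Function('o')(O) = Add(Rational(-3, 2), Mul(Rational(1, 2), 18)) = Add(Rational(-3, 2), 9) = Rational(15, 2))
Function('r')(U) = 0
Function('N')(q, f) = Rational(69, 5) (Function('N')(q, f) = Mul(-3, Mul(Add(11, 12), Pow(Add(-12, 7), -1))) = Mul(-3, Mul(23, Pow(-5, -1))) = Mul(-3, Mul(23, Rational(-1, 5))) = Mul(-3, Rational(-23, 5)) = Rational(69, 5))
Function('Z')(I) = Mul(-2, I)
Add(Function('Z')(Function('r')(3)), Mul(Function('N')(27, -2), Function('o')(2))) = Add(Mul(-2, 0), Mul(Rational(69, 5), Rational(15, 2))) = Add(0, Rational(207, 2)) = Rational(207, 2)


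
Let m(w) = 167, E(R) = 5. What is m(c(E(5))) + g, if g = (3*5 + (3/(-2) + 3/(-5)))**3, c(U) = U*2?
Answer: 2313689/1000 ≈ 2313.7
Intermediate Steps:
c(U) = 2*U
g = 2146689/1000 (g = (15 + (3*(-1/2) + 3*(-1/5)))**3 = (15 + (-3/2 - 3/5))**3 = (15 - 21/10)**3 = (129/10)**3 = 2146689/1000 ≈ 2146.7)
m(c(E(5))) + g = 167 + 2146689/1000 = 2313689/1000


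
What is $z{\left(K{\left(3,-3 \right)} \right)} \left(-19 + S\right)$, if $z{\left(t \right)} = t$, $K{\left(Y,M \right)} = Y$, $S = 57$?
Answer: $114$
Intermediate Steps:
$z{\left(K{\left(3,-3 \right)} \right)} \left(-19 + S\right) = 3 \left(-19 + 57\right) = 3 \cdot 38 = 114$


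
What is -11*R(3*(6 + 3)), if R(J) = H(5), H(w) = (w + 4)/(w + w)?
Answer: -99/10 ≈ -9.9000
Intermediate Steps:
H(w) = (4 + w)/(2*w) (H(w) = (4 + w)/((2*w)) = (4 + w)*(1/(2*w)) = (4 + w)/(2*w))
R(J) = 9/10 (R(J) = (½)*(4 + 5)/5 = (½)*(⅕)*9 = 9/10)
-11*R(3*(6 + 3)) = -11*9/10 = -99/10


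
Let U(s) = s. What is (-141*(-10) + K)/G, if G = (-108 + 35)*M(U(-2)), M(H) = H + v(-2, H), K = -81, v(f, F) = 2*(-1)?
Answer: 1329/292 ≈ 4.5514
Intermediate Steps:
v(f, F) = -2
M(H) = -2 + H (M(H) = H - 2 = -2 + H)
G = 292 (G = (-108 + 35)*(-2 - 2) = -73*(-4) = 292)
(-141*(-10) + K)/G = (-141*(-10) - 81)/292 = (1410 - 81)*(1/292) = 1329*(1/292) = 1329/292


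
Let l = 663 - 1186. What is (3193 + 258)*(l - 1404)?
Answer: -6650077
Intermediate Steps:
l = -523
(3193 + 258)*(l - 1404) = (3193 + 258)*(-523 - 1404) = 3451*(-1927) = -6650077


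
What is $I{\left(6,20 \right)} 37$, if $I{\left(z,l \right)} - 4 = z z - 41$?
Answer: $-37$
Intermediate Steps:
$I{\left(z,l \right)} = -37 + z^{2}$ ($I{\left(z,l \right)} = 4 + \left(z z - 41\right) = 4 + \left(z^{2} - 41\right) = 4 + \left(-41 + z^{2}\right) = -37 + z^{2}$)
$I{\left(6,20 \right)} 37 = \left(-37 + 6^{2}\right) 37 = \left(-37 + 36\right) 37 = \left(-1\right) 37 = -37$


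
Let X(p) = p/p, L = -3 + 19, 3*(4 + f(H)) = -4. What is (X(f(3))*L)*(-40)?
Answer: -640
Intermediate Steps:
f(H) = -16/3 (f(H) = -4 + (⅓)*(-4) = -4 - 4/3 = -16/3)
L = 16
X(p) = 1
(X(f(3))*L)*(-40) = (1*16)*(-40) = 16*(-40) = -640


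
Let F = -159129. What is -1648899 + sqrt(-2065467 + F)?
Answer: -1648899 + 2*I*sqrt(556149) ≈ -1.6489e+6 + 1491.5*I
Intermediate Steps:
-1648899 + sqrt(-2065467 + F) = -1648899 + sqrt(-2065467 - 159129) = -1648899 + sqrt(-2224596) = -1648899 + 2*I*sqrt(556149)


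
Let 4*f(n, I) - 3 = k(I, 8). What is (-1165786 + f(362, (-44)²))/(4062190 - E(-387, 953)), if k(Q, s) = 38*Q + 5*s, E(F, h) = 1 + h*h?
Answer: -4589533/12615920 ≈ -0.36379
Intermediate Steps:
E(F, h) = 1 + h²
k(Q, s) = 5*s + 38*Q
f(n, I) = 43/4 + 19*I/2 (f(n, I) = ¾ + (5*8 + 38*I)/4 = ¾ + (40 + 38*I)/4 = ¾ + (10 + 19*I/2) = 43/4 + 19*I/2)
(-1165786 + f(362, (-44)²))/(4062190 - E(-387, 953)) = (-1165786 + (43/4 + (19/2)*(-44)²))/(4062190 - (1 + 953²)) = (-1165786 + (43/4 + (19/2)*1936))/(4062190 - (1 + 908209)) = (-1165786 + (43/4 + 18392))/(4062190 - 1*908210) = (-1165786 + 73611/4)/(4062190 - 908210) = -4589533/4/3153980 = -4589533/4*1/3153980 = -4589533/12615920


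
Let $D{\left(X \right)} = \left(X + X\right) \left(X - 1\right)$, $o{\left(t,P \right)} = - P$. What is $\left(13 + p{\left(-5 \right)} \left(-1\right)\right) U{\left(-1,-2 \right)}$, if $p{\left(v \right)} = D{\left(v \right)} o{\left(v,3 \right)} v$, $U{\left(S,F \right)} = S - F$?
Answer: $-887$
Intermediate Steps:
$D{\left(X \right)} = 2 X \left(-1 + X\right)$
$p{\left(v \right)} = - 6 v^{2} \left(-1 + v\right)$ ($p{\left(v \right)} = 2 v \left(-1 + v\right) \left(\left(-1\right) 3\right) v = 2 v \left(-1 + v\right) \left(-3\right) v = - 6 v \left(-1 + v\right) v = - 6 v^{2} \left(-1 + v\right)$)
$\left(13 + p{\left(-5 \right)} \left(-1\right)\right) U{\left(-1,-2 \right)} = \left(13 + 6 \left(-5\right)^{2} \left(1 - -5\right) \left(-1\right)\right) \left(-1 - -2\right) = \left(13 + 6 \cdot 25 \left(1 + 5\right) \left(-1\right)\right) \left(-1 + 2\right) = \left(13 + 6 \cdot 25 \cdot 6 \left(-1\right)\right) 1 = \left(13 + 900 \left(-1\right)\right) 1 = \left(13 - 900\right) 1 = \left(-887\right) 1 = -887$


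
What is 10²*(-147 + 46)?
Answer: -10100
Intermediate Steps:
10²*(-147 + 46) = 100*(-101) = -10100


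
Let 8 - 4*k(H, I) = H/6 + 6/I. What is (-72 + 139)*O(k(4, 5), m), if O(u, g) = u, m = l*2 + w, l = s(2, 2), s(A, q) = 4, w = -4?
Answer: 1541/15 ≈ 102.73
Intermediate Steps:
k(H, I) = 2 - 3/(2*I) - H/24 (k(H, I) = 2 - (H/6 + 6/I)/4 = 2 - (6/I + H/6)/4 = 2 + (-3/(2*I) - H/24) = 2 - 3/(2*I) - H/24)
l = 4
m = 4 (m = 4*2 - 4 = 8 - 4 = 4)
(-72 + 139)*O(k(4, 5), m) = (-72 + 139)*(2 - 3/2/5 - 1/24*4) = 67*(2 - 3/2*⅕ - ⅙) = 67*(2 - 3/10 - ⅙) = 67*(23/15) = 1541/15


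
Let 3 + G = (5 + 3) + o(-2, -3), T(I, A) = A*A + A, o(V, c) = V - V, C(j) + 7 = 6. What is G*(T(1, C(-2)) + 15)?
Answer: 75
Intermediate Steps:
C(j) = -1 (C(j) = -7 + 6 = -1)
o(V, c) = 0
T(I, A) = A + A**2 (T(I, A) = A**2 + A = A + A**2)
G = 5 (G = -3 + ((5 + 3) + 0) = -3 + (8 + 0) = -3 + 8 = 5)
G*(T(1, C(-2)) + 15) = 5*(-(1 - 1) + 15) = 5*(-1*0 + 15) = 5*(0 + 15) = 5*15 = 75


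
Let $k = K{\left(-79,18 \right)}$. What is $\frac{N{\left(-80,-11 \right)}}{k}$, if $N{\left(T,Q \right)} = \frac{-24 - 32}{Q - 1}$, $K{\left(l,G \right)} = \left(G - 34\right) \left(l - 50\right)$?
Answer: $\frac{7}{3096} \approx 0.002261$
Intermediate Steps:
$K{\left(l,G \right)} = \left(-50 + l\right) \left(-34 + G\right)$ ($K{\left(l,G \right)} = \left(-34 + G\right) \left(-50 + l\right) = \left(-50 + l\right) \left(-34 + G\right)$)
$k = 2064$ ($k = 1700 - 900 - -2686 + 18 \left(-79\right) = 1700 - 900 + 2686 - 1422 = 2064$)
$N{\left(T,Q \right)} = - \frac{56}{-1 + Q}$
$\frac{N{\left(-80,-11 \right)}}{k} = \frac{\left(-56\right) \frac{1}{-1 - 11}}{2064} = - \frac{56}{-12} \cdot \frac{1}{2064} = \left(-56\right) \left(- \frac{1}{12}\right) \frac{1}{2064} = \frac{14}{3} \cdot \frac{1}{2064} = \frac{7}{3096}$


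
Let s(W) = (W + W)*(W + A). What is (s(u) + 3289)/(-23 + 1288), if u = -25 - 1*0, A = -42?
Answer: 6639/1265 ≈ 5.2482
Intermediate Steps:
u = -25 (u = -25 + 0 = -25)
s(W) = 2*W*(-42 + W) (s(W) = (W + W)*(W - 42) = (2*W)*(-42 + W) = 2*W*(-42 + W))
(s(u) + 3289)/(-23 + 1288) = (2*(-25)*(-42 - 25) + 3289)/(-23 + 1288) = (2*(-25)*(-67) + 3289)/1265 = (3350 + 3289)*(1/1265) = 6639*(1/1265) = 6639/1265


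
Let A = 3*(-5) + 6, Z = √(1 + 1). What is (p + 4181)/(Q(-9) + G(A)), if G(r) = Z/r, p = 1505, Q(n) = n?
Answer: -4145094/6559 + 51174*√2/6559 ≈ -620.94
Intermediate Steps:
Z = √2 ≈ 1.4142
A = -9 (A = -15 + 6 = -9)
G(r) = √2/r
(p + 4181)/(Q(-9) + G(A)) = (1505 + 4181)/(-9 + √2/(-9)) = 5686/(-9 + √2*(-⅑)) = 5686/(-9 - √2/9)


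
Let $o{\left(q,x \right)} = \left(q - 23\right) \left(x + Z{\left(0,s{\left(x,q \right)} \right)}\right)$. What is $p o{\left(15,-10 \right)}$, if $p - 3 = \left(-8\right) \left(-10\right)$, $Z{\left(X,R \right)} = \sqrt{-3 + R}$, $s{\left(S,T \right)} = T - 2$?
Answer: $6640 - 664 \sqrt{10} \approx 4540.3$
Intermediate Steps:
$s{\left(S,T \right)} = -2 + T$ ($s{\left(S,T \right)} = T - 2 = -2 + T$)
$o{\left(q,x \right)} = \left(-23 + q\right) \left(x + \sqrt{-5 + q}\right)$ ($o{\left(q,x \right)} = \left(q - 23\right) \left(x + \sqrt{-3 + \left(-2 + q\right)}\right) = \left(-23 + q\right) \left(x + \sqrt{-5 + q}\right)$)
$p = 83$ ($p = 3 - -80 = 3 + 80 = 83$)
$p o{\left(15,-10 \right)} = 83 \left(\left(-23\right) \left(-10\right) - 23 \sqrt{-5 + 15} + 15 \left(-10\right) + 15 \sqrt{-5 + 15}\right) = 83 \left(230 - 23 \sqrt{10} - 150 + 15 \sqrt{10}\right) = 83 \left(80 - 8 \sqrt{10}\right) = 6640 - 664 \sqrt{10}$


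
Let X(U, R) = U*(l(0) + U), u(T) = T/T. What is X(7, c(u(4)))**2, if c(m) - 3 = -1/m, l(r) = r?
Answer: 2401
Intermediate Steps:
u(T) = 1
c(m) = 3 - 1/m
X(U, R) = U**2 (X(U, R) = U*(0 + U) = U*U = U**2)
X(7, c(u(4)))**2 = (7**2)**2 = 49**2 = 2401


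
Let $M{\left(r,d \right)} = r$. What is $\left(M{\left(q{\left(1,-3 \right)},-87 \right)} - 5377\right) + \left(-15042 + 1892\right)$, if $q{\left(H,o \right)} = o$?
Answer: $-18530$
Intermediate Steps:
$\left(M{\left(q{\left(1,-3 \right)},-87 \right)} - 5377\right) + \left(-15042 + 1892\right) = \left(-3 - 5377\right) + \left(-15042 + 1892\right) = \left(-3 - 5377\right) - 13150 = -5380 - 13150 = -18530$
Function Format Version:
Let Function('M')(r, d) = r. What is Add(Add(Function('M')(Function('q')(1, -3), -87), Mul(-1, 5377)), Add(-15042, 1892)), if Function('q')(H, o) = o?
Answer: -18530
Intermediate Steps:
Add(Add(Function('M')(Function('q')(1, -3), -87), Mul(-1, 5377)), Add(-15042, 1892)) = Add(Add(-3, Mul(-1, 5377)), Add(-15042, 1892)) = Add(Add(-3, -5377), -13150) = Add(-5380, -13150) = -18530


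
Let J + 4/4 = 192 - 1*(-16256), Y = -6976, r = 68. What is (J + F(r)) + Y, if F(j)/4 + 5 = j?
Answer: 9723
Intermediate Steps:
F(j) = -20 + 4*j
J = 16447 (J = -1 + (192 - 1*(-16256)) = -1 + (192 + 16256) = -1 + 16448 = 16447)
(J + F(r)) + Y = (16447 + (-20 + 4*68)) - 6976 = (16447 + (-20 + 272)) - 6976 = (16447 + 252) - 6976 = 16699 - 6976 = 9723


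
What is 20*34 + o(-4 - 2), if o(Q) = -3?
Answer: 677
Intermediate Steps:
20*34 + o(-4 - 2) = 20*34 - 3 = 680 - 3 = 677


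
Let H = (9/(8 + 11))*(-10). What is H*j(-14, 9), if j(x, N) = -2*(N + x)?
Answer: -900/19 ≈ -47.368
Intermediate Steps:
j(x, N) = -2*N - 2*x
H = -90/19 (H = (9/19)*(-10) = -90/19 ≈ -4.7368)
H*j(-14, 9) = -90*(-2*9 - 2*(-14))/19 = -90*(-18 + 28)/19 = -90/19*10 = -900/19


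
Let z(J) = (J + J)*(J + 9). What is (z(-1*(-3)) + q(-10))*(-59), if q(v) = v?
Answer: -3658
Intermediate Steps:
z(J) = 2*J*(9 + J) (z(J) = (2*J)*(9 + J) = 2*J*(9 + J))
(z(-1*(-3)) + q(-10))*(-59) = (2*(-1*(-3))*(9 - 1*(-3)) - 10)*(-59) = (2*3*(9 + 3) - 10)*(-59) = (2*3*12 - 10)*(-59) = (72 - 10)*(-59) = 62*(-59) = -3658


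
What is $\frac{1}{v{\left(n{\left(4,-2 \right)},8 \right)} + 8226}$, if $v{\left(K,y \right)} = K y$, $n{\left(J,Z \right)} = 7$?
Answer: $\frac{1}{8282} \approx 0.00012074$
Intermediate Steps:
$\frac{1}{v{\left(n{\left(4,-2 \right)},8 \right)} + 8226} = \frac{1}{7 \cdot 8 + 8226} = \frac{1}{56 + 8226} = \frac{1}{8282}$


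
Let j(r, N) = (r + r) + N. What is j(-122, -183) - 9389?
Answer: -9816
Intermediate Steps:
j(r, N) = N + 2*r (j(r, N) = 2*r + N = N + 2*r)
j(-122, -183) - 9389 = (-183 + 2*(-122)) - 9389 = (-183 - 244) - 9389 = -427 - 9389 = -9816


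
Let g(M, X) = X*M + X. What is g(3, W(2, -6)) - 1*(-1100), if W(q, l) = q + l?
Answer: 1084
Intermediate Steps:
W(q, l) = l + q
g(M, X) = X + M*X (g(M, X) = M*X + X = X + M*X)
g(3, W(2, -6)) - 1*(-1100) = (-6 + 2)*(1 + 3) - 1*(-1100) = -4*4 + 1100 = -16 + 1100 = 1084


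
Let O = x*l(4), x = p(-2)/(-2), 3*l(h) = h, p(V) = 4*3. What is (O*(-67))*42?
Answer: 22512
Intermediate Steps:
p(V) = 12
l(h) = h/3
x = -6 (x = 12/(-2) = 12*(-½) = -6)
O = -8 (O = -2*4 = -6*4/3 = -8)
(O*(-67))*42 = -8*(-67)*42 = 536*42 = 22512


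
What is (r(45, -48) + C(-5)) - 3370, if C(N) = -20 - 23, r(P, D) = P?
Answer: -3368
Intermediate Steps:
C(N) = -43
(r(45, -48) + C(-5)) - 3370 = (45 - 43) - 3370 = 2 - 3370 = -3368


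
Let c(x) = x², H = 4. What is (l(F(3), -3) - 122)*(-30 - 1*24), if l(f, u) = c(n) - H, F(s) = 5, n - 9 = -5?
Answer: 5940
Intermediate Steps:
n = 4 (n = 9 - 5 = 4)
l(f, u) = 12 (l(f, u) = 4² - 1*4 = 16 - 4 = 12)
(l(F(3), -3) - 122)*(-30 - 1*24) = (12 - 122)*(-30 - 1*24) = -110*(-30 - 24) = -110*(-54) = 5940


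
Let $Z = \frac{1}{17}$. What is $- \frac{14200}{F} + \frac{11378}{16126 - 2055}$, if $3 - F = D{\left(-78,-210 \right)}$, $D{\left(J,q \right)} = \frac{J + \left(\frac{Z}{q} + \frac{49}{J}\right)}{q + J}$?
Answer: $- \frac{667559417021806}{128218793383} \approx -5206.4$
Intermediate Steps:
$Z = \frac{1}{17} \approx 0.058824$
$D{\left(J,q \right)} = \frac{J + \frac{49}{J} + \frac{1}{17 q}}{J + q}$ ($D{\left(J,q \right)} = \frac{J + \left(\frac{1}{17 q} + \frac{49}{J}\right)}{q + J} = \frac{J + \left(\frac{49}{J} + \frac{1}{17 q}\right)}{J + q} = \frac{J + \frac{49}{J} + \frac{1}{17 q}}{J + q}$)
$F = \frac{9112273}{3341520}$ ($F = 3 - \frac{49 \left(-210\right) + \frac{1}{17} \left(-78\right) - 210 \left(-78\right)^{2}}{\left(-78\right) \left(-210\right) \left(-78 - 210\right)} = 3 - \left(- \frac{1}{78}\right) \left(- \frac{1}{210}\right) \frac{1}{-288} \left(-10290 - \frac{78}{17} - 1277640\right) = 3 - \left(- \frac{1}{78}\right) \left(- \frac{1}{210}\right) \left(- \frac{1}{288}\right) \left(-10290 - \frac{78}{17} - 1277640\right) = 3 - \left(- \frac{1}{78}\right) \left(- \frac{1}{210}\right) \left(- \frac{1}{288}\right) \left(- \frac{21894888}{17}\right) = 3 - \frac{912287}{3341520} = \frac{9112273}{3341520} \approx 2.727$)
$- \frac{14200}{F} + \frac{11378}{16126 - 2055} = - \frac{14200}{\frac{9112273}{3341520}} + \frac{11378}{16126 - 2055} = \left(-14200\right) \frac{3341520}{9112273} + \frac{11378}{14071} = - \frac{47449584000}{9112273} + 11378 \cdot \frac{1}{14071} = - \frac{47449584000}{9112273} + \frac{11378}{14071} = - \frac{667559417021806}{128218793383}$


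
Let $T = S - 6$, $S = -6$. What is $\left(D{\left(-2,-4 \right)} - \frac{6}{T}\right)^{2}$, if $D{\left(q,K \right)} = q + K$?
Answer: $\frac{121}{4} \approx 30.25$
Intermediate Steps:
$D{\left(q,K \right)} = K + q$
$T = -12$ ($T = -6 - 6 = -12$)
$\left(D{\left(-2,-4 \right)} - \frac{6}{T}\right)^{2} = \left(\left(-4 - 2\right) - \frac{6}{-12}\right)^{2} = \left(-6 - - \frac{1}{2}\right)^{2} = \left(-6 + \frac{1}{2}\right)^{2} = \left(- \frac{11}{2}\right)^{2} = \frac{121}{4}$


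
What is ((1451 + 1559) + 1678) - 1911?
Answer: 2777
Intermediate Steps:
((1451 + 1559) + 1678) - 1911 = (3010 + 1678) - 1911 = 4688 - 1911 = 2777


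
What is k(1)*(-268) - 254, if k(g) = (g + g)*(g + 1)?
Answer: -1326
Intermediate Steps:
k(g) = 2*g*(1 + g) (k(g) = (2*g)*(1 + g) = 2*g*(1 + g))
k(1)*(-268) - 254 = (2*1*(1 + 1))*(-268) - 254 = (2*1*2)*(-268) - 254 = 4*(-268) - 254 = -1072 - 254 = -1326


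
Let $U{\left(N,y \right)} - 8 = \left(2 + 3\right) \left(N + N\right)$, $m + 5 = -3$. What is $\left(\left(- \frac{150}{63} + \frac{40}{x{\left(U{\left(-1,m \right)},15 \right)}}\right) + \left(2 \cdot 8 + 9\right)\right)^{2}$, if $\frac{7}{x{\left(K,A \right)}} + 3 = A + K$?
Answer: $\frac{2805625}{441} \approx 6362.0$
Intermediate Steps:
$m = -8$ ($m = -5 - 3 = -8$)
$U{\left(N,y \right)} = 8 + 10 N$ ($U{\left(N,y \right)} = 8 + \left(2 + 3\right) \left(N + N\right) = 8 + 5 \cdot 2 N = 8 + 10 N$)
$x{\left(K,A \right)} = \frac{7}{-3 + A + K}$ ($x{\left(K,A \right)} = \frac{7}{-3 + \left(A + K\right)} = \frac{7}{-3 + A + K}$)
$\left(\left(- \frac{150}{63} + \frac{40}{x{\left(U{\left(-1,m \right)},15 \right)}}\right) + \left(2 \cdot 8 + 9\right)\right)^{2} = \left(\left(- \frac{150}{63} + \frac{40}{7 \frac{1}{-3 + 15 + \left(8 + 10 \left(-1\right)\right)}}\right) + \left(2 \cdot 8 + 9\right)\right)^{2} = \left(\left(\left(-150\right) \frac{1}{63} + \frac{40}{7 \frac{1}{-3 + 15 + \left(8 - 10\right)}}\right) + \left(16 + 9\right)\right)^{2} = \left(\left(- \frac{50}{21} + \frac{40}{7 \frac{1}{-3 + 15 - 2}}\right) + 25\right)^{2} = \left(\left(- \frac{50}{21} + \frac{40}{7 \cdot \frac{1}{10}}\right) + 25\right)^{2} = \left(\left(- \frac{50}{21} + \frac{40}{\frac{7}{10}}\right) + 25\right)^{2} = \left(\left(- \frac{50}{21} + 40 \cdot \frac{10}{7}\right) + 25\right)^{2} = \left(\left(- \frac{50}{21} + \frac{400}{7}\right) + 25\right)^{2} = \left(\frac{1150}{21} + 25\right)^{2} = \left(\frac{1675}{21}\right)^{2} = \frac{2805625}{441}$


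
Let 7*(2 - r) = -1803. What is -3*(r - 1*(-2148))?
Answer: -50559/7 ≈ -7222.7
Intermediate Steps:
r = 1817/7 (r = 2 - ⅐*(-1803) = 2 + 1803/7 = 1817/7 ≈ 259.57)
-3*(r - 1*(-2148)) = -3*(1817/7 - 1*(-2148)) = -3*(1817/7 + 2148) = -3*16853/7 = -50559/7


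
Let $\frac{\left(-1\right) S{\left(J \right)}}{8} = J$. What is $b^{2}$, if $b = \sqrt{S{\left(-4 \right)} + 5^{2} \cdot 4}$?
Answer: $132$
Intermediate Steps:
$S{\left(J \right)} = - 8 J$
$b = 2 \sqrt{33}$ ($b = \sqrt{\left(-8\right) \left(-4\right) + 5^{2} \cdot 4} = \sqrt{32 + 25 \cdot 4} = \sqrt{32 + 100} = \sqrt{132} = 2 \sqrt{33} \approx 11.489$)
$b^{2} = \left(2 \sqrt{33}\right)^{2} = 132$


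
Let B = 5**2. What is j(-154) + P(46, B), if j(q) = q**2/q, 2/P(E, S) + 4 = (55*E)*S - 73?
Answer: -9728640/63173 ≈ -154.00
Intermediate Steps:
B = 25
P(E, S) = 2/(-77 + 55*E*S) (P(E, S) = 2/(-4 + ((55*E)*S - 73)) = 2/(-4 + (55*E*S - 73)) = 2/(-4 + (-73 + 55*E*S)) = 2/(-77 + 55*E*S))
j(q) = q
j(-154) + P(46, B) = -154 + 2/(11*(-7 + 5*46*25)) = -154 + 2/(11*(-7 + 5750)) = -154 + (2/11)/5743 = -154 + (2/11)*(1/5743) = -154 + 2/63173 = -9728640/63173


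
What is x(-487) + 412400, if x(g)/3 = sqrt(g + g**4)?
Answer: 412400 + 81*sqrt(77159306) ≈ 1.1239e+6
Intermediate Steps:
x(g) = 3*sqrt(g + g**4)
x(-487) + 412400 = 3*sqrt(-487 + (-487)**4) + 412400 = 3*sqrt(-487 + 56249134561) + 412400 = 3*sqrt(56249134074) + 412400 = 3*(27*sqrt(77159306)) + 412400 = 81*sqrt(77159306) + 412400 = 412400 + 81*sqrt(77159306)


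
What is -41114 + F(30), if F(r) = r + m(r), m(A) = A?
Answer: -41054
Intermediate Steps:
F(r) = 2*r (F(r) = r + r = 2*r)
-41114 + F(30) = -41114 + 2*30 = -41114 + 60 = -41054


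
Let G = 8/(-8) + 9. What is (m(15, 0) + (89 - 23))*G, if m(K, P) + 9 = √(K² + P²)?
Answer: 576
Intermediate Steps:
m(K, P) = -9 + √(K² + P²)
G = 8 (G = 8*(-⅛) + 9 = -1 + 9 = 8)
(m(15, 0) + (89 - 23))*G = ((-9 + √(15² + 0²)) + (89 - 23))*8 = ((-9 + √(225 + 0)) + 66)*8 = ((-9 + √225) + 66)*8 = ((-9 + 15) + 66)*8 = (6 + 66)*8 = 72*8 = 576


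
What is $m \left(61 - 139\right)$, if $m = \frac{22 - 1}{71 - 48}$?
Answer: $- \frac{1638}{23} \approx -71.217$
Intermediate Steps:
$m = \frac{21}{23} \approx 0.91304$
$m \left(61 - 139\right) = \frac{21 \left(61 - 139\right)}{23} = \frac{21}{23} \left(-78\right) = - \frac{1638}{23}$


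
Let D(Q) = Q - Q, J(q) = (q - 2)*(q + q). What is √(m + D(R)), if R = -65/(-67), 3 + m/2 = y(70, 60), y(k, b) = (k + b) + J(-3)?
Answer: √314 ≈ 17.720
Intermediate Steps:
J(q) = 2*q*(-2 + q) (J(q) = (-2 + q)*(2*q) = 2*q*(-2 + q))
y(k, b) = 30 + b + k (y(k, b) = (k + b) + 2*(-3)*(-2 - 3) = (b + k) + 2*(-3)*(-5) = (b + k) + 30 = 30 + b + k)
m = 314 (m = -6 + 2*(30 + 60 + 70) = -6 + 2*160 = -6 + 320 = 314)
R = 65/67 (R = -65*(-1/67) = 65/67 ≈ 0.97015)
D(Q) = 0
√(m + D(R)) = √(314 + 0) = √314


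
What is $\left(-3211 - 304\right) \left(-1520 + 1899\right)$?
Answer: $-1332185$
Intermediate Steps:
$\left(-3211 - 304\right) \left(-1520 + 1899\right) = \left(-3515\right) 379 = -1332185$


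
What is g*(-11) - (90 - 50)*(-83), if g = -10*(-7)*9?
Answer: -3610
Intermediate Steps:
g = 630 (g = 70*9 = 630)
g*(-11) - (90 - 50)*(-83) = 630*(-11) - (90 - 50)*(-83) = -6930 - 40*(-83) = -6930 - 1*(-3320) = -6930 + 3320 = -3610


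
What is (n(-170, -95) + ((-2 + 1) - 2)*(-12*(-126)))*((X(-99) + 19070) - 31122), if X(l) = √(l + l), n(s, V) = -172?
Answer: 56740816 - 14124*I*√22 ≈ 5.6741e+7 - 66247.0*I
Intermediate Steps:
X(l) = √2*√l (X(l) = √(2*l) = √2*√l)
(n(-170, -95) + ((-2 + 1) - 2)*(-12*(-126)))*((X(-99) + 19070) - 31122) = (-172 + ((-2 + 1) - 2)*(-12*(-126)))*((√2*√(-99) + 19070) - 31122) = (-172 + (-1 - 2)*1512)*((√2*(3*I*√11) + 19070) - 31122) = (-172 - 3*1512)*((3*I*√22 + 19070) - 31122) = (-172 - 4536)*((19070 + 3*I*√22) - 31122) = -4708*(-12052 + 3*I*√22) = 56740816 - 14124*I*√22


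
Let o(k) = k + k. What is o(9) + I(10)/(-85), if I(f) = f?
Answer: 304/17 ≈ 17.882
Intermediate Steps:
o(k) = 2*k
o(9) + I(10)/(-85) = 2*9 + 10/(-85) = 18 - 1/85*10 = 18 - 2/17 = 304/17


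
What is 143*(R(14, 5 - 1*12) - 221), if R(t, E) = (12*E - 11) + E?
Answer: -46189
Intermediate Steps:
R(t, E) = -11 + 13*E (R(t, E) = (-11 + 12*E) + E = -11 + 13*E)
143*(R(14, 5 - 1*12) - 221) = 143*((-11 + 13*(5 - 1*12)) - 221) = 143*((-11 + 13*(5 - 12)) - 221) = 143*((-11 + 13*(-7)) - 221) = 143*((-11 - 91) - 221) = 143*(-102 - 221) = 143*(-323) = -46189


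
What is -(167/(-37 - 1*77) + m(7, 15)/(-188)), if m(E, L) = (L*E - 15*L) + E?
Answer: 9257/10716 ≈ 0.86385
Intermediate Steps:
m(E, L) = E - 15*L + E*L (m(E, L) = (E*L - 15*L) + E = (-15*L + E*L) + E = E - 15*L + E*L)
-(167/(-37 - 1*77) + m(7, 15)/(-188)) = -(167/(-37 - 1*77) + (7 - 15*15 + 7*15)/(-188)) = -(167/(-37 - 77) + (7 - 225 + 105)*(-1/188)) = -(167/(-114) - 113*(-1/188)) = -(167*(-1/114) + 113/188) = -(-167/114 + 113/188) = -1*(-9257/10716) = 9257/10716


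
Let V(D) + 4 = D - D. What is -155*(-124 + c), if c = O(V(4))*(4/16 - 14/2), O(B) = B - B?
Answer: 19220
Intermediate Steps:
V(D) = -4 (V(D) = -4 + (D - D) = -4 + 0 = -4)
O(B) = 0
c = 0 (c = 0*(4/16 - 14/2) = 0*(4*(1/16) - 14*1/2) = 0*(1/4 - 7) = 0*(-27/4) = 0)
-155*(-124 + c) = -155*(-124 + 0) = -155*(-124) = 19220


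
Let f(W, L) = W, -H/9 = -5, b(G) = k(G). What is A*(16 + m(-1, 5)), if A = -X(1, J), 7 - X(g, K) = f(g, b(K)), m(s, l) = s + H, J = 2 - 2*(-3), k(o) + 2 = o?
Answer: -360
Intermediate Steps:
k(o) = -2 + o
b(G) = -2 + G
H = 45 (H = -9*(-5) = 45)
J = 8 (J = 2 + 6 = 8)
m(s, l) = 45 + s (m(s, l) = s + 45 = 45 + s)
X(g, K) = 7 - g
A = -6 (A = -(7 - 1*1) = -(7 - 1) = -1*6 = -6)
A*(16 + m(-1, 5)) = -6*(16 + (45 - 1)) = -6*(16 + 44) = -6*60 = -360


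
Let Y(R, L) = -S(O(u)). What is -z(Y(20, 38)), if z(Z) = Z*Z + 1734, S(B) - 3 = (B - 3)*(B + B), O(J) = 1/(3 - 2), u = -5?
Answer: -1735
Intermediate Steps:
O(J) = 1 (O(J) = 1/1 = 1)
S(B) = 3 + 2*B*(-3 + B) (S(B) = 3 + (B - 3)*(B + B) = 3 + (-3 + B)*(2*B) = 3 + 2*B*(-3 + B))
Y(R, L) = 1 (Y(R, L) = -(3 - 6*1 + 2*1²) = -(3 - 6 + 2*1) = -(3 - 6 + 2) = -1*(-1) = 1)
z(Z) = 1734 + Z² (z(Z) = Z² + 1734 = 1734 + Z²)
-z(Y(20, 38)) = -(1734 + 1²) = -(1734 + 1) = -1*1735 = -1735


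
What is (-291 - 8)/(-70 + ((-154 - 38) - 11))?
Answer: 23/21 ≈ 1.0952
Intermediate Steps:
(-291 - 8)/(-70 + ((-154 - 38) - 11)) = -299/(-70 + (-192 - 11)) = -299/(-70 - 203) = -299/(-273) = -299*(-1/273) = 23/21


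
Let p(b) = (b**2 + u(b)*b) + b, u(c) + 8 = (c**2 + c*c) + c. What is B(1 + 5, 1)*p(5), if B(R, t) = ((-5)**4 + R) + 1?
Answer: 167480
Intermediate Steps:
u(c) = -8 + c + 2*c**2 (u(c) = -8 + ((c**2 + c*c) + c) = -8 + ((c**2 + c**2) + c) = -8 + (2*c**2 + c) = -8 + (c + 2*c**2) = -8 + c + 2*c**2)
B(R, t) = 626 + R (B(R, t) = (625 + R) + 1 = 626 + R)
p(b) = b + b**2 + b*(-8 + b + 2*b**2) (p(b) = (b**2 + (-8 + b + 2*b**2)*b) + b = (b**2 + b*(-8 + b + 2*b**2)) + b = b + b**2 + b*(-8 + b + 2*b**2))
B(1 + 5, 1)*p(5) = (626 + (1 + 5))*(5*(-7 + 2*5 + 2*5**2)) = (626 + 6)*(5*(-7 + 10 + 2*25)) = 632*(5*(-7 + 10 + 50)) = 632*(5*53) = 632*265 = 167480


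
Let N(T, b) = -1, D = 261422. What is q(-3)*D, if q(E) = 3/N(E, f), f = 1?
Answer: -784266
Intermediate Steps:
q(E) = -3 (q(E) = 3/(-1) = 3*(-1) = -3)
q(-3)*D = -3*261422 = -784266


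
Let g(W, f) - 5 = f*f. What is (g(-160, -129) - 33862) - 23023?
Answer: -40239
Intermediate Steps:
g(W, f) = 5 + f² (g(W, f) = 5 + f*f = 5 + f²)
(g(-160, -129) - 33862) - 23023 = ((5 + (-129)²) - 33862) - 23023 = ((5 + 16641) - 33862) - 23023 = (16646 - 33862) - 23023 = -17216 - 23023 = -40239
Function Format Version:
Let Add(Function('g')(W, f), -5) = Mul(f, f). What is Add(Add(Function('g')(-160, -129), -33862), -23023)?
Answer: -40239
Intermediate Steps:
Function('g')(W, f) = Add(5, Pow(f, 2)) (Function('g')(W, f) = Add(5, Mul(f, f)) = Add(5, Pow(f, 2)))
Add(Add(Function('g')(-160, -129), -33862), -23023) = Add(Add(Add(5, Pow(-129, 2)), -33862), -23023) = Add(Add(Add(5, 16641), -33862), -23023) = Add(Add(16646, -33862), -23023) = Add(-17216, -23023) = -40239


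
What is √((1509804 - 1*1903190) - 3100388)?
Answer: I*√3493774 ≈ 1869.2*I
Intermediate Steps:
√((1509804 - 1*1903190) - 3100388) = √((1509804 - 1903190) - 3100388) = √(-393386 - 3100388) = √(-3493774) = I*√3493774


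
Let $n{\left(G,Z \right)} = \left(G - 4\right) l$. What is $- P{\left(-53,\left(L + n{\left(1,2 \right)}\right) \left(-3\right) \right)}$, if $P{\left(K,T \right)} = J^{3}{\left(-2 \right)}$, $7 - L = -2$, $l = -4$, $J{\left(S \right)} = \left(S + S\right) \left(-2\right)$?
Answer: $-512$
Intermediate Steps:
$J{\left(S \right)} = - 4 S$ ($J{\left(S \right)} = 2 S \left(-2\right) = - 4 S$)
$L = 9$ ($L = 7 - -2 = 7 + 2 = 9$)
$n{\left(G,Z \right)} = 16 - 4 G$ ($n{\left(G,Z \right)} = \left(G - 4\right) \left(-4\right) = \left(-4 + G\right) \left(-4\right) = 16 - 4 G$)
$P{\left(K,T \right)} = 512$ ($P{\left(K,T \right)} = \left(\left(-4\right) \left(-2\right)\right)^{3} = 8^{3} = 512$)
$- P{\left(-53,\left(L + n{\left(1,2 \right)}\right) \left(-3\right) \right)} = \left(-1\right) 512 = -512$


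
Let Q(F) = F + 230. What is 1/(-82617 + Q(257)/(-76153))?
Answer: -76153/6291532888 ≈ -1.2104e-5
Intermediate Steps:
Q(F) = 230 + F
1/(-82617 + Q(257)/(-76153)) = 1/(-82617 + (230 + 257)/(-76153)) = 1/(-82617 + 487*(-1/76153)) = 1/(-82617 - 487/76153) = 1/(-6291532888/76153) = -76153/6291532888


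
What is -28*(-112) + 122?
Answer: 3258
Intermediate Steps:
-28*(-112) + 122 = 3136 + 122 = 3258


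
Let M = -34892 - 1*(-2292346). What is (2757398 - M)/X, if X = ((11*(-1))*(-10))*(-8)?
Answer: -62493/110 ≈ -568.12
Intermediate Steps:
M = 2257454 (M = -34892 + 2292346 = 2257454)
X = -880 (X = -11*(-10)*(-8) = 110*(-8) = -880)
(2757398 - M)/X = (2757398 - 1*2257454)/(-880) = (2757398 - 2257454)*(-1/880) = 499944*(-1/880) = -62493/110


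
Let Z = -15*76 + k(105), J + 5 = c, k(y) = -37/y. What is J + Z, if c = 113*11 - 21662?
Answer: -2264257/105 ≈ -21564.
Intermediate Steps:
c = -20419 (c = 1243 - 21662 = -20419)
J = -20424 (J = -5 - 20419 = -20424)
Z = -119737/105 (Z = -15*76 - 37/105 = -1140 - 37*1/105 = -1140 - 37/105 = -119737/105 ≈ -1140.4)
J + Z = -20424 - 119737/105 = -2264257/105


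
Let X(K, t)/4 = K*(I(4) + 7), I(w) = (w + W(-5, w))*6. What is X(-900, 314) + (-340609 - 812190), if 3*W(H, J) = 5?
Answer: -1300399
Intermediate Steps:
W(H, J) = 5/3 (W(H, J) = (⅓)*5 = 5/3)
I(w) = 10 + 6*w (I(w) = (w + 5/3)*6 = (5/3 + w)*6 = 10 + 6*w)
X(K, t) = 164*K (X(K, t) = 4*(K*((10 + 6*4) + 7)) = 4*(K*((10 + 24) + 7)) = 4*(K*(34 + 7)) = 4*(K*41) = 4*(41*K) = 164*K)
X(-900, 314) + (-340609 - 812190) = 164*(-900) + (-340609 - 812190) = -147600 - 1152799 = -1300399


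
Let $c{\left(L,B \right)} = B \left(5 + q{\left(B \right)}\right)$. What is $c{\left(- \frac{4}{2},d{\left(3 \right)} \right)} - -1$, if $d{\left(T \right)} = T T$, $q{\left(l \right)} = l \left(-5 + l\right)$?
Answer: $370$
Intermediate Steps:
$d{\left(T \right)} = T^{2}$
$c{\left(L,B \right)} = B \left(5 + B \left(-5 + B\right)\right)$
$c{\left(- \frac{4}{2},d{\left(3 \right)} \right)} - -1 = 3^{2} \left(5 + 3^{2} \left(-5 + 3^{2}\right)\right) - -1 = 9 \left(5 + 9 \left(-5 + 9\right)\right) + 1 = 9 \left(5 + 9 \cdot 4\right) + 1 = 9 \left(5 + 36\right) + 1 = 9 \cdot 41 + 1 = 369 + 1 = 370$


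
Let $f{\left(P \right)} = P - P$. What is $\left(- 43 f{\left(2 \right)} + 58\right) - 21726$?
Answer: $-21668$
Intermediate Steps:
$f{\left(P \right)} = 0$
$\left(- 43 f{\left(2 \right)} + 58\right) - 21726 = \left(\left(-43\right) 0 + 58\right) - 21726 = \left(0 + 58\right) - 21726 = 58 - 21726 = -21668$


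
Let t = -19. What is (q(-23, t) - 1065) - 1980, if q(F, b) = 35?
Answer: -3010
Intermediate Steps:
(q(-23, t) - 1065) - 1980 = (35 - 1065) - 1980 = -1030 - 1980 = -3010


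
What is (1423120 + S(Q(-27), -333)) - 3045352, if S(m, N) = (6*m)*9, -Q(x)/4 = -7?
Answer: -1620720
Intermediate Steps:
Q(x) = 28 (Q(x) = -4*(-7) = 28)
S(m, N) = 54*m
(1423120 + S(Q(-27), -333)) - 3045352 = (1423120 + 54*28) - 3045352 = (1423120 + 1512) - 3045352 = 1424632 - 3045352 = -1620720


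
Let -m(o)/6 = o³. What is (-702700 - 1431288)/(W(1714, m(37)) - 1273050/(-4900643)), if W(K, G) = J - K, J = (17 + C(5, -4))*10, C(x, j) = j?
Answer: 5228956677142/3880672731 ≈ 1347.4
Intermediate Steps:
m(o) = -6*o³
J = 130 (J = (17 - 4)*10 = 13*10 = 130)
W(K, G) = 130 - K
(-702700 - 1431288)/(W(1714, m(37)) - 1273050/(-4900643)) = (-702700 - 1431288)/((130 - 1*1714) - 1273050/(-4900643)) = -2133988/((130 - 1714) - 1273050*(-1/4900643)) = -2133988/(-1584 + 1273050/4900643) = -2133988/(-7761345462/4900643) = -2133988*(-4900643/7761345462) = 5228956677142/3880672731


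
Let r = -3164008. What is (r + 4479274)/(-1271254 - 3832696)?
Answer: -657633/2551975 ≈ -0.25770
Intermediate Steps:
(r + 4479274)/(-1271254 - 3832696) = (-3164008 + 4479274)/(-1271254 - 3832696) = 1315266/(-5103950) = 1315266*(-1/5103950) = -657633/2551975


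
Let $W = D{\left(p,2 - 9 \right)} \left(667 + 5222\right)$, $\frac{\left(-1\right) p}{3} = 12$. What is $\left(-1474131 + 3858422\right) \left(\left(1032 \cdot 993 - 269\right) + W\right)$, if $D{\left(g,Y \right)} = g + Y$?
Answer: $1838955962480$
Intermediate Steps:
$p = -36$ ($p = \left(-3\right) 12 = -36$)
$D{\left(g,Y \right)} = Y + g$
$W = -253227$ ($W = \left(\left(2 - 9\right) - 36\right) \left(667 + 5222\right) = \left(\left(2 - 9\right) - 36\right) 5889 = \left(-7 - 36\right) 5889 = \left(-43\right) 5889 = -253227$)
$\left(-1474131 + 3858422\right) \left(\left(1032 \cdot 993 - 269\right) + W\right) = \left(-1474131 + 3858422\right) \left(\left(1032 \cdot 993 - 269\right) - 253227\right) = 2384291 \left(\left(1024776 - 269\right) - 253227\right) = 2384291 \left(1024507 - 253227\right) = 2384291 \cdot 771280 = 1838955962480$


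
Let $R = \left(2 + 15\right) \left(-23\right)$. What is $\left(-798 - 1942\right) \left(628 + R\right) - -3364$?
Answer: $-646016$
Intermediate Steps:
$R = -391$ ($R = 17 \left(-23\right) = -391$)
$\left(-798 - 1942\right) \left(628 + R\right) - -3364 = \left(-798 - 1942\right) \left(628 - 391\right) - -3364 = \left(-2740\right) 237 + 3364 = -649380 + 3364 = -646016$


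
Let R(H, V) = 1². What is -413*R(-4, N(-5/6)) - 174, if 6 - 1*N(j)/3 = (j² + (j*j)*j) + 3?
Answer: -587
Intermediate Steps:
N(j) = 9 - 3*j² - 3*j³ (N(j) = 18 - 3*((j² + (j*j)*j) + 3) = 18 - 3*((j² + j²*j) + 3) = 18 - 3*((j² + j³) + 3) = 18 - 3*(3 + j² + j³) = 18 + (-9 - 3*j² - 3*j³) = 9 - 3*j² - 3*j³)
R(H, V) = 1
-413*R(-4, N(-5/6)) - 174 = -413*1 - 174 = -413 - 174 = -587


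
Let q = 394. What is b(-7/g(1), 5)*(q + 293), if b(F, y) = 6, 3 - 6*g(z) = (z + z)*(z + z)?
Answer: 4122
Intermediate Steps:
g(z) = ½ - 2*z²/3 (g(z) = ½ - (z + z)*(z + z)/6 = ½ - 2*z*2*z/6 = ½ - 2*z²/3)
b(-7/g(1), 5)*(q + 293) = 6*(394 + 293) = 6*687 = 4122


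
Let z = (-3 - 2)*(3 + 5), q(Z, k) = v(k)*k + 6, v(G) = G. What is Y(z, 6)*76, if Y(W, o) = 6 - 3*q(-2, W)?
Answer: -365712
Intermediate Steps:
q(Z, k) = 6 + k**2 (q(Z, k) = k*k + 6 = k**2 + 6 = 6 + k**2)
z = -40 (z = -5*8 = -40)
Y(W, o) = -12 - 3*W**2 (Y(W, o) = 6 - 3*(6 + W**2) = 6 + (-18 - 3*W**2) = -12 - 3*W**2)
Y(z, 6)*76 = (-12 - 3*(-40)**2)*76 = (-12 - 3*1600)*76 = (-12 - 4800)*76 = -4812*76 = -365712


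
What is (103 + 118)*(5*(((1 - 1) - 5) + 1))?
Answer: -4420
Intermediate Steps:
(103 + 118)*(5*(((1 - 1) - 5) + 1)) = 221*(5*((0 - 5) + 1)) = 221*(5*(-5 + 1)) = 221*(5*(-4)) = 221*(-20) = -4420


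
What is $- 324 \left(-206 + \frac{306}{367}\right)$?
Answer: $\frac{24395904}{367} \approx 66474.0$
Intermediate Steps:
$- 324 \left(-206 + \frac{306}{367}\right) = \left(-324\right) \left(- \frac{75296}{367}\right) = \frac{24395904}{367}$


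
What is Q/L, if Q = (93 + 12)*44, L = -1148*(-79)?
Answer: 165/3239 ≈ 0.050942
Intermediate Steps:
L = 90692
Q = 4620 (Q = 105*44 = 4620)
Q/L = 4620/90692 = 4620*(1/90692) = 165/3239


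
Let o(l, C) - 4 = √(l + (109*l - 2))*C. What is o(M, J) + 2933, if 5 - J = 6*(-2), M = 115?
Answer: 2937 + 34*√3162 ≈ 4848.9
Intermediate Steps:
J = 17 (J = 5 - 6*(-2) = 5 - 1*(-12) = 5 + 12 = 17)
o(l, C) = 4 + C*√(-2 + 110*l) (o(l, C) = 4 + √(l + (109*l - 2))*C = 4 + √(l + (-2 + 109*l))*C = 4 + √(-2 + 110*l)*C = 4 + C*√(-2 + 110*l))
o(M, J) + 2933 = (4 + 17*√(-2 + 110*115)) + 2933 = (4 + 17*√(-2 + 12650)) + 2933 = (4 + 17*√12648) + 2933 = (4 + 17*(2*√3162)) + 2933 = (4 + 34*√3162) + 2933 = 2937 + 34*√3162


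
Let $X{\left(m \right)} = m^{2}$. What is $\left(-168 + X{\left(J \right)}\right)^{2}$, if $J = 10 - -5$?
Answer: $3249$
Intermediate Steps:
$J = 15$ ($J = 10 + 5 = 15$)
$\left(-168 + X{\left(J \right)}\right)^{2} = \left(-168 + 15^{2}\right)^{2} = \left(-168 + 225\right)^{2} = 57^{2} = 3249$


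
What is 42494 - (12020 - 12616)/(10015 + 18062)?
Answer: 1193104634/28077 ≈ 42494.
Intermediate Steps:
42494 - (12020 - 12616)/(10015 + 18062) = 42494 - (-596)/28077 = 42494 - 1*(-596/28077) = 42494 + 596/28077 = 1193104634/28077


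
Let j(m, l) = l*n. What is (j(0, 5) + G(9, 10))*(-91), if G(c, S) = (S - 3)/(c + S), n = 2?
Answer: -17927/19 ≈ -943.53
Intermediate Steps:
G(c, S) = (-3 + S)/(S + c)
j(m, l) = 2*l (j(m, l) = l*2 = 2*l)
(j(0, 5) + G(9, 10))*(-91) = (2*5 + (-3 + 10)/(10 + 9))*(-91) = (10 + 7/19)*(-91) = (197/19)*(-91) = -17927/19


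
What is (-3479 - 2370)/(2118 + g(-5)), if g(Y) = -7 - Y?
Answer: -5849/2116 ≈ -2.7642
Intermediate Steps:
(-3479 - 2370)/(2118 + g(-5)) = (-3479 - 2370)/(2118 + (-7 - 1*(-5))) = -5849/(2118 + (-7 + 5)) = -5849/(2118 - 2) = -5849/2116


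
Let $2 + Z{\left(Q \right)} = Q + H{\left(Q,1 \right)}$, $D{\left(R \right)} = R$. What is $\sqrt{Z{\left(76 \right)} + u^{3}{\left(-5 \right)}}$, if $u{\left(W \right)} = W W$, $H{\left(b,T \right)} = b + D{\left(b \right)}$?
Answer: $11 \sqrt{131} \approx 125.9$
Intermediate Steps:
$H{\left(b,T \right)} = 2 b$ ($H{\left(b,T \right)} = b + b = 2 b$)
$u{\left(W \right)} = W^{2}$
$Z{\left(Q \right)} = -2 + 3 Q$ ($Z{\left(Q \right)} = -2 + \left(Q + 2 Q\right) = -2 + 3 Q$)
$\sqrt{Z{\left(76 \right)} + u^{3}{\left(-5 \right)}} = \sqrt{\left(-2 + 3 \cdot 76\right) + \left(\left(-5\right)^{2}\right)^{3}} = \sqrt{\left(-2 + 228\right) + 25^{3}} = \sqrt{226 + 15625} = \sqrt{15851} = 11 \sqrt{131}$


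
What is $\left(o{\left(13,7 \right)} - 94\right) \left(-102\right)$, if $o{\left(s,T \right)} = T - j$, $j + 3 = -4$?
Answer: $8160$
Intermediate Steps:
$j = -7$ ($j = -3 - 4 = -7$)
$o{\left(s,T \right)} = 7 + T$ ($o{\left(s,T \right)} = T - -7 = T + 7 = 7 + T$)
$\left(o{\left(13,7 \right)} - 94\right) \left(-102\right) = \left(\left(7 + 7\right) - 94\right) \left(-102\right) = \left(14 - 94\right) \left(-102\right) = \left(-80\right) \left(-102\right) = 8160$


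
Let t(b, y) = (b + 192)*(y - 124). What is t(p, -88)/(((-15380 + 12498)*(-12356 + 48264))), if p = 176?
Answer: 9752/12935857 ≈ 0.00075387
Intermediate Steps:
t(b, y) = (-124 + y)*(192 + b) (t(b, y) = (192 + b)*(-124 + y) = (-124 + y)*(192 + b))
t(p, -88)/(((-15380 + 12498)*(-12356 + 48264))) = (-23808 - 124*176 + 192*(-88) + 176*(-88))/(((-15380 + 12498)*(-12356 + 48264))) = (-23808 - 21824 - 16896 - 15488)/((-2882*35908)) = -78016/(-103486856) = -78016*(-1/103486856) = 9752/12935857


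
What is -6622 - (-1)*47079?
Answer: 40457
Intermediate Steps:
-6622 - (-1)*47079 = -6622 - 1*(-47079) = -6622 + 47079 = 40457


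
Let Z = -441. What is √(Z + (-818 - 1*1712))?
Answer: I*√2971 ≈ 54.507*I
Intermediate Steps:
√(Z + (-818 - 1*1712)) = √(-441 + (-818 - 1*1712)) = √(-441 + (-818 - 1712)) = √(-441 - 2530) = √(-2971) = I*√2971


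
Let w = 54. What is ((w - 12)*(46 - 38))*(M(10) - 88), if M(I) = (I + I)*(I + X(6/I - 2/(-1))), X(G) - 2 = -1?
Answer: 44352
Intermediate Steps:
X(G) = 1 (X(G) = 2 - 1 = 1)
M(I) = 2*I*(1 + I) (M(I) = (I + I)*(I + 1) = (2*I)*(1 + I) = 2*I*(1 + I))
((w - 12)*(46 - 38))*(M(10) - 88) = ((54 - 12)*(46 - 38))*(2*10*(1 + 10) - 88) = (42*8)*(2*10*11 - 88) = 336*(220 - 88) = 336*132 = 44352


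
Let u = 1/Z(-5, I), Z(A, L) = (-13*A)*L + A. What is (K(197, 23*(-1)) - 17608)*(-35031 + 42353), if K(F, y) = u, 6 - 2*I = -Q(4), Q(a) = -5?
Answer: -7090903036/55 ≈ -1.2893e+8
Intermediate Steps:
I = ½ (I = 3 - (-1)*(-5)/2 = 3 - ½*5 = 3 - 5/2 = ½ ≈ 0.50000)
Z(A, L) = A - 13*A*L (Z(A, L) = -13*A*L + A = A - 13*A*L)
u = 2/55 (u = 1/(-5*(1 - 13*½)) = 1/(-5*(1 - 13/2)) = 1/(-5*(-11/2)) = 1/(55/2) = 2/55 ≈ 0.036364)
K(F, y) = 2/55
(K(197, 23*(-1)) - 17608)*(-35031 + 42353) = (2/55 - 17608)*(-35031 + 42353) = -968438/55*7322 = -7090903036/55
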